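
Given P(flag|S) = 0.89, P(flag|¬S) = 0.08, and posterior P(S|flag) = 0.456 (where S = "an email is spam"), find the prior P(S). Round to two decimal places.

P(S) = 0.07

Bayes' rule in odds form gives O(S|E) = O(S)·[P(E|S)/P(E|¬S)], hence O(S) = O(S|E)/LR.
Posterior odds = 0.456/(1−0.456) = 0.8382. LR = 0.89/0.08 = 11.1250.
Prior odds = 0.8382/11.1250 = 0.0753, so P(S) = 0.0753/(1+0.0753) ≈ 0.07.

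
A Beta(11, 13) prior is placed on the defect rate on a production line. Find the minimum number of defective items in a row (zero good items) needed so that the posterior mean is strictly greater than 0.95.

k = 237

After k defective items and 0 good items the posterior is Beta(11+k, 13), with mean (11+k)/(11+13+k).
Set (11+k)/(24+k) > 0.95 and solve: k > (0.95·24 − 11)/(1 − 0.95) = 236.000.
The smallest integer exceeding 236.000 is 237, and checking k=237: (248)/(261) = 0.9502 > 0.95.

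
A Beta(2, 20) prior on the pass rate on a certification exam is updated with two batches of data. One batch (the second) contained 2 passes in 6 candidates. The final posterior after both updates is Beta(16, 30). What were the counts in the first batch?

12 passes and 6 failures

Sequential conjugate updates are equivalent to a single update on the pooled data, so total successes = posterior α − prior α and total failures = posterior β − prior β.
Total across both batches: 16−2=14 passes, 30−20=10 failures.
Subtract the second batch: 14−2=12 passes and 10−4=6 failures.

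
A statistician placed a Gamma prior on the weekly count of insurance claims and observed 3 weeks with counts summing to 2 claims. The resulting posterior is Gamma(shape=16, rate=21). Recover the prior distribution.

Gamma–Poisson conjugacy: posterior shape = α + Σxᵢ, posterior rate = β + n.
So α = 16 − 2 = 14 and β = 21 − 3 = 18.

Gamma(shape=14, rate=18)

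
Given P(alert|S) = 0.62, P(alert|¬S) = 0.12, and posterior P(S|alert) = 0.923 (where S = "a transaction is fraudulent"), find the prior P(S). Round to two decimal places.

P(S) = 0.70

Bayes' rule in odds form gives O(S|E) = O(S)·[P(E|S)/P(E|¬S)], hence O(S) = O(S|E)/LR.
Posterior odds = 0.923/(1−0.923) = 11.9870. LR = 0.62/0.12 = 5.1667.
Prior odds = 11.9870/5.1667 = 2.3200, so P(S) = 2.3200/(1+2.3200) ≈ 0.70.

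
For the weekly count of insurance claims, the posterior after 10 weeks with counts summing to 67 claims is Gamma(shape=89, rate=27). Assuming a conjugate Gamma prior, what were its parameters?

Gamma(shape=22, rate=17)

A Gamma(α, β) prior (rate parametrization) on a Poisson rate with n observations summing to S gives posterior Gamma(α+S, β+n).
So α = 89 − 67 = 22 and β = 27 − 10 = 17.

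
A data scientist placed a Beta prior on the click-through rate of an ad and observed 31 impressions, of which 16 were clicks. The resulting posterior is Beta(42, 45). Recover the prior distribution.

Under Beta–binomial conjugacy the posterior parameters are (a+s, b+f).
So a = 42 − 16 = 26 and b = 45 − 15 = 30.

Beta(26, 30)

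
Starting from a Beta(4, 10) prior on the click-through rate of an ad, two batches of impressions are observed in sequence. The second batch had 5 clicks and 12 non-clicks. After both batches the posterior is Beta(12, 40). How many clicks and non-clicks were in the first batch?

3 clicks and 18 non-clicks

Sequential conjugate updates are equivalent to a single update on the pooled data, so total successes = posterior α − prior α and total failures = posterior β − prior β.
Total across both batches: 12−4=8 clicks, 40−10=30 non-clicks.
Subtract the second batch: 8−5=3 clicks and 30−12=18 non-clicks.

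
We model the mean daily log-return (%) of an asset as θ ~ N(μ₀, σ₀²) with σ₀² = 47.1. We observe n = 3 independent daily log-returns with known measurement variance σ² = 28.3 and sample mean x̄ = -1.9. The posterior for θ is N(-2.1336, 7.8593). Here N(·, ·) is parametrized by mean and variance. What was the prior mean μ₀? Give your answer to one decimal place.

With known observation variance, the Normal–Normal posterior has precision τ_n = τ₀ + n/σ² and mean μ_n = (τ₀μ₀ + (n/σ²)x̄)/τ_n.
Here τ₀ = 1/47.1 = 0.021231 and τ_data = 3/28.3 = 0.106007, so τ_n = 0.127238.
Rearranging for μ₀: μ₀ = (μ_n·τ_n − τ_data·x̄)/τ₀ = (-2.1336·0.127238 − 0.106007·-1.9) / 0.021231 = -0.070062/0.021231 ≈ -3.3.

μ₀ = -3.3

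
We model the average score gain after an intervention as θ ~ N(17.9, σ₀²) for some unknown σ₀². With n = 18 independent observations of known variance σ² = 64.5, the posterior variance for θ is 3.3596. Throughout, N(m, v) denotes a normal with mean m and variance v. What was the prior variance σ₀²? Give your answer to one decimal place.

Posterior precision equals prior precision plus data precision: 1/σ_n² = 1/σ₀² + n/σ².
So 1/σ₀² = 1/3.3596 − 18/64.5 = 0.297654 − 0.279070 = 0.018584.
Hence σ₀² = 1/0.018584 ≈ 53.8.

σ₀² = 53.8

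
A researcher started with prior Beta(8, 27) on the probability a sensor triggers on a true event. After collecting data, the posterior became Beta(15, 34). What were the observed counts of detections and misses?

Under Beta–binomial conjugacy the posterior parameters are (α+s, β+f).
So s = 15 − 8 = 7 and f = 34 − 27 = 7.

7 detections and 7 misses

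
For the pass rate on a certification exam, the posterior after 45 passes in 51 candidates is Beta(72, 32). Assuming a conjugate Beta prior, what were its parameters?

Beta is conjugate to the binomial likelihood: posterior = Beta(α+s, β+f).
Subtract the data counts: 72−45=27, 32−6=26.

Beta(27, 26)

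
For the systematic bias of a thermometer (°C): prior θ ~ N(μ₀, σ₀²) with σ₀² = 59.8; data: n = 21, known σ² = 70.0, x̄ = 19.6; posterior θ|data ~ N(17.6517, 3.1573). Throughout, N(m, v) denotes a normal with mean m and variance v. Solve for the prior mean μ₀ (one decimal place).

The posterior mean is a precision-weighted average: μ_n = (τ₀μ₀ + τ_data·x̄)/(τ₀+τ_data), with τ₀=1/σ₀² and τ_data=n/σ².
Here τ₀ = 1/59.8 = 0.016722 and τ_data = 21/70.0 = 0.300000, so τ_n = 0.316722.
Rearranging for μ₀: μ₀ = (μ_n·τ_n − τ_data·x̄)/τ₀ = (17.6517·0.316722 − 0.300000·19.6) / 0.016722 = -0.289318/0.016722 ≈ -17.3.

μ₀ = -17.3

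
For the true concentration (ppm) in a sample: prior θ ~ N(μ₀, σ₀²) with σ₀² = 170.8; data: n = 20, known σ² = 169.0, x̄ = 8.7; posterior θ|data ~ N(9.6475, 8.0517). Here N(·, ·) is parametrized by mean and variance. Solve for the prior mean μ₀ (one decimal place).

The posterior mean is a precision-weighted average: μ_n = (τ₀μ₀ + τ_data·x̄)/(τ₀+τ_data), with τ₀=1/σ₀² and τ_data=n/σ².
Here τ₀ = 1/170.8 = 0.005855 and τ_data = 20/169.0 = 0.118343, so τ_n = 0.124198.
Rearranging for μ₀: μ₀ = (μ_n·τ_n − τ_data·x̄)/τ₀ = (9.6475·0.124198 − 0.118343·8.7) / 0.005855 = 0.168616/0.005855 ≈ 28.8.

μ₀ = 28.8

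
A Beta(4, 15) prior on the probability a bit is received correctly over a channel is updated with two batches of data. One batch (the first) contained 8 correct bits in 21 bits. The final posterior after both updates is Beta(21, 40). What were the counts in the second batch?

9 correct bits and 12 errors

Sequential conjugate updates are equivalent to a single update on the pooled data, so total successes = posterior α − prior α and total failures = posterior β − prior β.
Total across both batches: 21−4=17 correct bits, 40−15=25 errors.
Subtract the first batch: 17−8=9 correct bits and 25−13=12 errors.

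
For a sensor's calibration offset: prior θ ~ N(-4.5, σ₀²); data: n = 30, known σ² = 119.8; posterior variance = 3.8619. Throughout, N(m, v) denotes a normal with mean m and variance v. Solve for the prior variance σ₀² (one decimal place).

σ₀² = 117.3

For the Normal–Normal model with known σ², precisions add: τ_n = τ₀ + n/σ².
So 1/σ₀² = 1/3.8619 − 30/119.8 = 0.258940 − 0.250417 = 0.008523.
Hence σ₀² = 1/0.008523 ≈ 117.3.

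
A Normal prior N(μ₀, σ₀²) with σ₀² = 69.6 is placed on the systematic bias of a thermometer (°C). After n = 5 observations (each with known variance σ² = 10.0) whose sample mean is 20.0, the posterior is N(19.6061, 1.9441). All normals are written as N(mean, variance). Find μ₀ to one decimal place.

μ₀ = 5.9

The posterior mean is a precision-weighted average: μ_n = (τ₀μ₀ + τ_data·x̄)/(τ₀+τ_data), with τ₀=1/σ₀² and τ_data=n/σ².
Here τ₀ = 1/69.6 = 0.014368 and τ_data = 5/10.0 = 0.500000, so τ_n = 0.514368.
Rearranging for μ₀: μ₀ = (μ_n·τ_n − τ_data·x̄)/τ₀ = (19.6061·0.514368 − 0.500000·20.0) / 0.014368 = 0.084750/0.014368 ≈ 5.9.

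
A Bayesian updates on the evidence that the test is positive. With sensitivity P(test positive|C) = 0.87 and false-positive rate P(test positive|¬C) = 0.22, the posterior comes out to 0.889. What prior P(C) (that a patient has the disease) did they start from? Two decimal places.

Bayes' rule in odds form gives O(C|E) = O(C)·[P(E|C)/P(E|¬C)], hence O(C) = O(C|E)/LR.
Posterior odds = 0.889/(1−0.889) = 8.0090. LR = 0.87/0.22 = 3.9545.
Prior odds = 8.0090/3.9545 = 2.0253, so P(C) = 2.0253/(1+2.0253) ≈ 0.67.

P(C) = 0.67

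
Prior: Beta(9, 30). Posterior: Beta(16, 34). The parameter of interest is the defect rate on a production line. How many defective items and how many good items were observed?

7 defective items and 4 good items

Under Beta–binomial conjugacy the posterior parameters are (a+s, b+f).
Match parameters: s=16−9=7, f=34−30=4.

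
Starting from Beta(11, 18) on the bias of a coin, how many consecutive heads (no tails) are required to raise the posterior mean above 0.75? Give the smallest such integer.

After k heads and 0 tails the posterior is Beta(11+k, 18), with mean (11+k)/(11+18+k).
Set (11+k)/(29+k) > 0.75 and solve: k > (0.75·29 − 11)/(1 − 0.75) = 43.000.
The smallest integer exceeding 43.000 is 44.

k = 44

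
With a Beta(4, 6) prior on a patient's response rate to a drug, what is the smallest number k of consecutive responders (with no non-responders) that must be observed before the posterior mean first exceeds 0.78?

After k responders and 0 non-responders the posterior is Beta(4+k, 6), with mean (4+k)/(4+6+k).
Set (4+k)/(10+k) > 0.78 and solve: k > (0.78·10 − 4)/(1 − 0.78) = 17.273.
The smallest integer exceeding 17.273 is 18, and checking k=18: (22)/(28) = 0.7857 > 0.78.

k = 18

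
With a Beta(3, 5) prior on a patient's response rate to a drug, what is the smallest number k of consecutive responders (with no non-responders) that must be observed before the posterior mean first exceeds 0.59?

k = 5

After k responders and 0 non-responders the posterior is Beta(3+k, 5), with mean (3+k)/(3+5+k).
Set (3+k)/(8+k) > 0.59 and solve: k > (0.59·8 − 3)/(1 − 0.59) = 4.195.
The smallest integer exceeding 4.195 is 5, and checking k=5: (8)/(13) = 0.6154 > 0.59.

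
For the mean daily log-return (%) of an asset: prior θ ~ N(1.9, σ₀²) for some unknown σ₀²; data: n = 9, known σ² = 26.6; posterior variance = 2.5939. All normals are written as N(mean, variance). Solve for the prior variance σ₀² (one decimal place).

σ₀² = 21.2

Posterior precision equals prior precision plus data precision: 1/σ_n² = 1/σ₀² + n/σ².
So 1/σ₀² = 1/2.5939 − 9/26.6 = 0.385520 − 0.338346 = 0.047174.
Hence σ₀² = 1/0.047174 ≈ 21.2.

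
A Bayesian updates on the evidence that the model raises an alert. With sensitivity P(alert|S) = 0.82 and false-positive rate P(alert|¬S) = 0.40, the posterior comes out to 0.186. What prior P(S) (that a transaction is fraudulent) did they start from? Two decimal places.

Bayes' rule in odds form gives O(S|E) = O(S)·[P(E|S)/P(E|¬S)], hence O(S) = O(S|E)/LR.
Posterior odds = 0.186/(1−0.186) = 0.2285. LR = 0.82/0.40 = 2.0500.
Prior odds = 0.2285/2.0500 = 0.1115, so P(S) = 0.1115/(1+0.1115) ≈ 0.10.

P(S) = 0.10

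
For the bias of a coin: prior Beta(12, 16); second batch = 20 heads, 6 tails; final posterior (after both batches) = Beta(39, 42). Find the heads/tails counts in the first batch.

7 heads and 20 tails

Sequential conjugate updates are equivalent to a single update on the pooled data, so total successes = posterior α − prior α and total failures = posterior β − prior β.
Total across both batches: 39−12=27 heads, 42−16=26 tails.
Subtract the second batch: 27−20=7 heads and 26−6=20 tails.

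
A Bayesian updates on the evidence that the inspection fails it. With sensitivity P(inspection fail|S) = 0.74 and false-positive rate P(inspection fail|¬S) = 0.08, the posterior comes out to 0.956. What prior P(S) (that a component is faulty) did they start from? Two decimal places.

In odds form, posterior odds = prior odds × likelihood ratio, so prior odds = posterior odds ÷ LR.
Posterior odds = 0.956/(1−0.956) = 21.7273. LR = 0.74/0.08 = 9.2500.
Prior odds = 21.7273/9.2500 = 2.3489, so P(S) = 2.3489/(1+2.3489) ≈ 0.70.

P(S) = 0.70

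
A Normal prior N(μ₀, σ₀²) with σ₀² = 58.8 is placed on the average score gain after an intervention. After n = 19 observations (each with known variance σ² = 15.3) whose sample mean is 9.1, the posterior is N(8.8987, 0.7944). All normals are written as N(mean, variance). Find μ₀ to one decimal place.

With known observation variance, the Normal–Normal posterior has precision τ_n = τ₀ + n/σ² and mean μ_n = (τ₀μ₀ + (n/σ²)x̄)/τ_n.
Here τ₀ = 1/58.8 = 0.017007 and τ_data = 19/15.3 = 1.241830, so τ_n = 1.258837.
Rearranging for μ₀: μ₀ = (μ_n·τ_n − τ_data·x̄)/τ₀ = (8.8987·1.258837 − 1.241830·9.1) / 0.017007 = -0.098640/0.017007 ≈ -5.8.

μ₀ = -5.8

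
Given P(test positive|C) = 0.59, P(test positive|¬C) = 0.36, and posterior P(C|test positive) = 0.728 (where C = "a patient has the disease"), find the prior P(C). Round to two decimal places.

Bayes' rule in odds form gives O(C|E) = O(C)·[P(E|C)/P(E|¬C)], hence O(C) = O(C|E)/LR.
Posterior odds = 0.728/(1−0.728) = 2.6765. LR = 0.59/0.36 = 1.6389.
Prior odds = 2.6765/1.6389 = 1.6331, so P(C) = 1.6331/(1+1.6331) ≈ 0.62.

P(C) = 0.62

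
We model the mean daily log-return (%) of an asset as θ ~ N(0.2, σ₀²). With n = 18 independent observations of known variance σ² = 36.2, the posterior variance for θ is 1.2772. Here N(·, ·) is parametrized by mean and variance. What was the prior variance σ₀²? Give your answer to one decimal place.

σ₀² = 3.5

Posterior precision equals prior precision plus data precision: 1/σ_n² = 1/σ₀² + n/σ².
So 1/σ₀² = 1/1.2772 − 18/36.2 = 0.782963 − 0.497238 = 0.285725.
Hence σ₀² = 1/0.285725 ≈ 3.5.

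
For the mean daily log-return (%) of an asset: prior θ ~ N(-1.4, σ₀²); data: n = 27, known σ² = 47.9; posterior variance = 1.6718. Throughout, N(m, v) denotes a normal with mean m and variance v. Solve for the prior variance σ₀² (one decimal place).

For the Normal–Normal model with known σ², precisions add: τ_n = τ₀ + n/σ².
So 1/σ₀² = 1/1.6718 − 27/47.9 = 0.598158 − 0.563674 = 0.034484.
Hence σ₀² = 1/0.034484 ≈ 29.0.

σ₀² = 29.0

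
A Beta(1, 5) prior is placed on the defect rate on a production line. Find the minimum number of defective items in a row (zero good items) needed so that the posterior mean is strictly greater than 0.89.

k = 40

After k defective items and 0 good items the posterior is Beta(1+k, 5), with mean (1+k)/(1+5+k).
Set (1+k)/(6+k) > 0.89 and solve: k > (0.89·6 − 1)/(1 − 0.89) = 39.455.
The smallest integer exceeding 39.455 is 40.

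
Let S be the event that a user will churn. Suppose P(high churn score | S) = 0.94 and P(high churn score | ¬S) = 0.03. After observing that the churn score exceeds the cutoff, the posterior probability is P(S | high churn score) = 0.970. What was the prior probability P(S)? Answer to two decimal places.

P(S) = 0.51

In odds form, posterior odds = prior odds × likelihood ratio, so prior odds = posterior odds ÷ LR.
Posterior odds = 0.970/(1−0.970) = 32.3333. LR = 0.94/0.03 = 31.3333.
Prior odds = 32.3333/31.3333 = 1.0319, so P(S) = 1.0319/(1+1.0319) ≈ 0.51.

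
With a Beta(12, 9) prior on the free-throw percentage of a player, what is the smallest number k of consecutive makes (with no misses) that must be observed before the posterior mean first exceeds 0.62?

k = 3

After k makes and 0 misses the posterior is Beta(12+k, 9), with mean (12+k)/(12+9+k).
Set (12+k)/(21+k) > 0.62 and solve: k > (0.62·21 − 12)/(1 − 0.62) = 2.684.
The smallest integer exceeding 2.684 is 3.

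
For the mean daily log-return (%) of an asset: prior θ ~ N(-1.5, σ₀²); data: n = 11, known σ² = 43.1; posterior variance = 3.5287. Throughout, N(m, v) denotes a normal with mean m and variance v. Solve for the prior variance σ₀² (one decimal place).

Posterior precision equals prior precision plus data precision: 1/σ_n² = 1/σ₀² + n/σ².
So 1/σ₀² = 1/3.5287 − 11/43.1 = 0.283390 − 0.255220 = 0.028170.
Hence σ₀² = 1/0.028170 ≈ 35.5.

σ₀² = 35.5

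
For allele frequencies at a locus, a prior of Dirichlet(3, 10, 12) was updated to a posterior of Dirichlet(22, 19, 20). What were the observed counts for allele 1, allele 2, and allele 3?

For a Dirichlet(α) prior with multinomial counts c, the posterior is Dirichlet(α + c) componentwise.
Counts are posterior − prior componentwise: 22−3=19, 19−10=9, 20−12=8.

counts (19, 9, 8)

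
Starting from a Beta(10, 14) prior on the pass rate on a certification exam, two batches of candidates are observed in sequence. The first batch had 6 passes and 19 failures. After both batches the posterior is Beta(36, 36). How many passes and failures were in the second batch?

Because Beta–binomial updating is additive in the counts, the combined data contributed (α_post−α_prior, β_post−β_prior) successes and failures.
Total across both batches: 36−10=26 passes, 36−14=22 failures.
Subtract the first batch: 26−6=20 passes and 22−19=3 failures.

20 passes and 3 failures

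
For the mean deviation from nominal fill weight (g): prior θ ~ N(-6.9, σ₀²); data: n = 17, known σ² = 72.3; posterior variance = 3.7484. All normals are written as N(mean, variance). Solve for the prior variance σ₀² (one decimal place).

σ₀² = 31.6

Posterior precision equals prior precision plus data precision: 1/σ_n² = 1/σ₀² + n/σ².
So 1/σ₀² = 1/3.7484 − 17/72.3 = 0.266780 − 0.235131 = 0.031649.
Hence σ₀² = 1/0.031649 ≈ 31.6.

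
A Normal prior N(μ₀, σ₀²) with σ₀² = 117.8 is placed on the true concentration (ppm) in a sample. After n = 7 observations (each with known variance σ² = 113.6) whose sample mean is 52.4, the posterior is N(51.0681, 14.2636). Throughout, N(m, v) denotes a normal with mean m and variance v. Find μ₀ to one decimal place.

The posterior mean is a precision-weighted average: μ_n = (τ₀μ₀ + τ_data·x̄)/(τ₀+τ_data), with τ₀=1/σ₀² and τ_data=n/σ².
Here τ₀ = 1/117.8 = 0.008489 and τ_data = 7/113.6 = 0.061620, so τ_n = 0.070109.
Rearranging for μ₀: μ₀ = (μ_n·τ_n − τ_data·x̄)/τ₀ = (51.0681·0.070109 − 0.061620·52.4) / 0.008489 = 0.351445/0.008489 ≈ 41.4.

μ₀ = 41.4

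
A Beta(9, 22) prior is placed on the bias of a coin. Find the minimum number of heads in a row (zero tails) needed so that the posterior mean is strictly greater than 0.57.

k = 21

After k heads and 0 tails the posterior is Beta(9+k, 22), with mean (9+k)/(9+22+k).
Set (9+k)/(31+k) > 0.57 and solve: k > (0.57·31 − 9)/(1 − 0.57) = 20.163.
The smallest integer exceeding 20.163 is 21, and checking k=21: (30)/(52) = 0.5769 > 0.57.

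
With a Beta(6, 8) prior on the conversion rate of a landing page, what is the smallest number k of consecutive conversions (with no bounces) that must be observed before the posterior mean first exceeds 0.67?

k = 11

After k conversions and 0 bounces the posterior is Beta(6+k, 8), with mean (6+k)/(6+8+k).
Set (6+k)/(14+k) > 0.67 and solve: k > (0.67·14 − 6)/(1 − 0.67) = 10.242.
The smallest integer exceeding 10.242 is 11.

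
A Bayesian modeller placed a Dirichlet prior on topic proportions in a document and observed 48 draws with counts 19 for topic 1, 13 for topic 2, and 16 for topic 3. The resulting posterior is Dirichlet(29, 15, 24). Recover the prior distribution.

Dirichlet(10, 2, 8)

For a Dirichlet(α) prior with multinomial counts c, the posterior is Dirichlet(α + c) componentwise.
Subtract each count from the matching posterior parameter: 29−19=10, 15−13=2, 24−16=8.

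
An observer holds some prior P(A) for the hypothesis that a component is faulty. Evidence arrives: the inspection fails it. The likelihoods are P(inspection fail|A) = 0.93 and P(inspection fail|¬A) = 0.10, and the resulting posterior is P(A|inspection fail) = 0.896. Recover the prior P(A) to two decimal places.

Bayes' rule in odds form gives O(A|E) = O(A)·[P(E|A)/P(E|¬A)], hence O(A) = O(A|E)/LR.
Posterior odds = 0.896/(1−0.896) = 8.6154. LR = 0.93/0.10 = 9.3000.
Prior odds = 8.6154/9.3000 = 0.9264, so P(A) = 0.9264/(1+0.9264) ≈ 0.48.

P(A) = 0.48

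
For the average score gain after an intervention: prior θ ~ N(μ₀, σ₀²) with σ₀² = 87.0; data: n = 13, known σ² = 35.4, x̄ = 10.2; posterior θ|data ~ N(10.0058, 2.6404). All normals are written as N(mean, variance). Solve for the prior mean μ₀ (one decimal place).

With known observation variance, the Normal–Normal posterior has precision τ_n = τ₀ + n/σ² and mean μ_n = (τ₀μ₀ + (n/σ²)x̄)/τ_n.
Here τ₀ = 1/87.0 = 0.011494 and τ_data = 13/35.4 = 0.367232, so τ_n = 0.378726.
Rearranging for μ₀: μ₀ = (μ_n·τ_n − τ_data·x̄)/τ₀ = (10.0058·0.378726 − 0.367232·10.2) / 0.011494 = 0.043690/0.011494 ≈ 3.8.

μ₀ = 3.8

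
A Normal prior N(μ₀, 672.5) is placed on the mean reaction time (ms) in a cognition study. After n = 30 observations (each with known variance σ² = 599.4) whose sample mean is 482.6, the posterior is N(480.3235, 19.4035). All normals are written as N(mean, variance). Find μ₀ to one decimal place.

μ₀ = 403.7

The posterior mean is a precision-weighted average: μ_n = (τ₀μ₀ + τ_data·x̄)/(τ₀+τ_data), with τ₀=1/σ₀² and τ_data=n/σ².
Here τ₀ = 1/672.5 = 0.001487 and τ_data = 30/599.4 = 0.050050, so τ_n = 0.051537.
Rearranging for μ₀: μ₀ = (μ_n·τ_n − τ_data·x̄)/τ₀ = (480.3235·0.051537 − 0.050050·482.6) / 0.001487 = 0.600302/0.001487 ≈ 403.7.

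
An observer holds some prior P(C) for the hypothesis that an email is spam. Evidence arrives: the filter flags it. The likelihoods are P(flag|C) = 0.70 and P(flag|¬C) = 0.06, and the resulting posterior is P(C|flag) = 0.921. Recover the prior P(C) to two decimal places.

Bayes' rule in odds form gives O(C|E) = O(C)·[P(E|C)/P(E|¬C)], hence O(C) = O(C|E)/LR.
Posterior odds = 0.921/(1−0.921) = 11.6582. LR = 0.70/0.06 = 11.6667.
Prior odds = 11.6582/11.6667 = 0.9993, so P(C) = 0.9993/(1+0.9993) ≈ 0.50.

P(C) = 0.50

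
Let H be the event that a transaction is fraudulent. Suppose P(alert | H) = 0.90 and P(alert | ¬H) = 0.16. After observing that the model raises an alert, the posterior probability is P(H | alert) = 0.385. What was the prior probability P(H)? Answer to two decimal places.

P(H) = 0.10

In odds form, posterior odds = prior odds × likelihood ratio, so prior odds = posterior odds ÷ LR.
Posterior odds = 0.385/(1−0.385) = 0.6260. LR = 0.90/0.16 = 5.6250.
Prior odds = 0.6260/5.6250 = 0.1113, so P(H) = 0.1113/(1+0.1113) ≈ 0.10.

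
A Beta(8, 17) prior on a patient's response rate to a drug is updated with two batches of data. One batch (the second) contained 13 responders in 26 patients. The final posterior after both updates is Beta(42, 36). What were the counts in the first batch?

Sequential conjugate updates are equivalent to a single update on the pooled data, so total successes = posterior α − prior α and total failures = posterior β − prior β.
Total across both batches: 42−8=34 responders, 36−17=19 non-responders.
Subtract the second batch: 34−13=21 responders and 19−13=6 non-responders.

21 responders and 6 non-responders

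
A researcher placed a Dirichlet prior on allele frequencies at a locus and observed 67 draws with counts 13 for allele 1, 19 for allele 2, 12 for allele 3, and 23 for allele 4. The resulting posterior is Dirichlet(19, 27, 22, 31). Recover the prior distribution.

Dirichlet(6, 8, 10, 8)

For a Dirichlet(α) prior with multinomial counts c, the posterior is Dirichlet(α + c) componentwise.
Subtract each count from the matching posterior parameter: 19−13=6, 27−19=8, 22−12=10, 31−23=8.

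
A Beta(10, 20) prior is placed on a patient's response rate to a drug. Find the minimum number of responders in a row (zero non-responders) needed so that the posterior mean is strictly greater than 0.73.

After k responders and 0 non-responders the posterior is Beta(10+k, 20), with mean (10+k)/(10+20+k).
Set (10+k)/(30+k) > 0.73 and solve: k > (0.73·30 − 10)/(1 − 0.73) = 44.074.
The smallest integer exceeding 44.074 is 45.

k = 45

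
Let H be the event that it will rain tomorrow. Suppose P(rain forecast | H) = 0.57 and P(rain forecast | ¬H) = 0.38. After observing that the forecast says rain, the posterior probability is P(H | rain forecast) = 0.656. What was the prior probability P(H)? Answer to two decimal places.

P(H) = 0.56

Bayes' rule in odds form gives O(H|E) = O(H)·[P(E|H)/P(E|¬H)], hence O(H) = O(H|E)/LR.
Posterior odds = 0.656/(1−0.656) = 1.9070. LR = 0.57/0.38 = 1.5000.
Prior odds = 1.9070/1.5000 = 1.2713, so P(H) = 1.2713/(1+1.2713) ≈ 0.56.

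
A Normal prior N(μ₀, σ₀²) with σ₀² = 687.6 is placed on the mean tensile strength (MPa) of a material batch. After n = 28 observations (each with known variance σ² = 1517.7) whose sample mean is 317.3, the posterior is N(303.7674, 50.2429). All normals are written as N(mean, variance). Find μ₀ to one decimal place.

With known observation variance, the Normal–Normal posterior has precision τ_n = τ₀ + n/σ² and mean μ_n = (τ₀μ₀ + (n/σ²)x̄)/τ_n.
Here τ₀ = 1/687.6 = 0.001454 and τ_data = 28/1517.7 = 0.018449, so τ_n = 0.019903.
Rearranging for μ₀: μ₀ = (μ_n·τ_n − τ_data·x̄)/τ₀ = (303.7674·0.019903 − 0.018449·317.3) / 0.001454 = 0.192015/0.001454 ≈ 132.1.

μ₀ = 132.1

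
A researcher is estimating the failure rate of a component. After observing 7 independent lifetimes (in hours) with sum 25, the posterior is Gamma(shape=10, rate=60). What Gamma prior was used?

For an exponential likelihood with a Gamma(α, β) prior on the rate, n observations with total T give posterior Gamma(α+n, β+T).
So α = 10 − 7 = 3 and β = 60 − 25 = 35.

Gamma(shape=3, rate=35)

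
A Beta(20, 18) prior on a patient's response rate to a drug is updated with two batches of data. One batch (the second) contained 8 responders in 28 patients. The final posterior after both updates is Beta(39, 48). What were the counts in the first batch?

11 responders and 10 non-responders

Sequential conjugate updates are equivalent to a single update on the pooled data, so total successes = posterior α − prior α and total failures = posterior β − prior β.
Total across both batches: 39−20=19 responders, 48−18=30 non-responders.
Subtract the second batch: 19−8=11 responders and 30−20=10 non-responders.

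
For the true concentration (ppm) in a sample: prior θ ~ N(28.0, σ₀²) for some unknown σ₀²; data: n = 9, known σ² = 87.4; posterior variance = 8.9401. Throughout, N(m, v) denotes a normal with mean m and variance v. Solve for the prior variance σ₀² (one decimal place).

Posterior precision equals prior precision plus data precision: 1/σ_n² = 1/σ₀² + n/σ².
So 1/σ₀² = 1/8.9401 − 9/87.4 = 0.111856 − 0.102975 = 0.008881.
Hence σ₀² = 1/0.008881 ≈ 112.6.

σ₀² = 112.6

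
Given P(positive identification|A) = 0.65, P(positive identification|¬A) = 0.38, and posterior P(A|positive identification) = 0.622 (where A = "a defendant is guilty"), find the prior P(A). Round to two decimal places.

P(A) = 0.49

In odds form, posterior odds = prior odds × likelihood ratio, so prior odds = posterior odds ÷ LR.
Posterior odds = 0.622/(1−0.622) = 1.6455. LR = 0.65/0.38 = 1.7105.
Prior odds = 1.6455/1.7105 = 0.9620, so P(A) = 0.9620/(1+0.9620) ≈ 0.49.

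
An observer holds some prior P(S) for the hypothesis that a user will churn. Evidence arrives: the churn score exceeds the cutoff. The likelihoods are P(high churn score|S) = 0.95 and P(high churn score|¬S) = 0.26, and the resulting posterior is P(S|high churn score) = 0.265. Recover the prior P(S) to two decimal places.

Bayes' rule in odds form gives O(S|E) = O(S)·[P(E|S)/P(E|¬S)], hence O(S) = O(S|E)/LR.
Posterior odds = 0.265/(1−0.265) = 0.3605. LR = 0.95/0.26 = 3.6538.
Prior odds = 0.3605/3.6538 = 0.0987, so P(S) = 0.0987/(1+0.0987) ≈ 0.09.

P(S) = 0.09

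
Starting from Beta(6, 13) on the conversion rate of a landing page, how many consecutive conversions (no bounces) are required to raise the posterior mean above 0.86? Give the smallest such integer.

After k conversions and 0 bounces the posterior is Beta(6+k, 13), with mean (6+k)/(6+13+k).
Set (6+k)/(19+k) > 0.86 and solve: k > (0.86·19 − 6)/(1 − 0.86) = 73.857.
The smallest integer exceeding 73.857 is 74.

k = 74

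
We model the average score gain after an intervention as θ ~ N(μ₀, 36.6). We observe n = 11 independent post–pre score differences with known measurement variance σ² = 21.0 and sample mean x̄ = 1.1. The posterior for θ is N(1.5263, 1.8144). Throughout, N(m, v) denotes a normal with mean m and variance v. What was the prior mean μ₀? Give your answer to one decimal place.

With known observation variance, the Normal–Normal posterior has precision τ_n = τ₀ + n/σ² and mean μ_n = (τ₀μ₀ + (n/σ²)x̄)/τ_n.
Here τ₀ = 1/36.6 = 0.027322 and τ_data = 11/21.0 = 0.523810, so τ_n = 0.551132.
Rearranging for μ₀: μ₀ = (μ_n·τ_n − τ_data·x̄)/τ₀ = (1.5263·0.551132 − 0.523810·1.1) / 0.027322 = 0.265002/0.027322 ≈ 9.7.

μ₀ = 9.7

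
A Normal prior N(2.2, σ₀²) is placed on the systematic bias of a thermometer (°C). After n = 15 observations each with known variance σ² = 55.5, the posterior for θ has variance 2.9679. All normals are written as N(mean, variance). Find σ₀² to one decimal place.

σ₀² = 15.0

Posterior precision equals prior precision plus data precision: 1/σ_n² = 1/σ₀² + n/σ².
So 1/σ₀² = 1/2.9679 − 15/55.5 = 0.336939 − 0.270270 = 0.066669.
Hence σ₀² = 1/0.066669 ≈ 15.0.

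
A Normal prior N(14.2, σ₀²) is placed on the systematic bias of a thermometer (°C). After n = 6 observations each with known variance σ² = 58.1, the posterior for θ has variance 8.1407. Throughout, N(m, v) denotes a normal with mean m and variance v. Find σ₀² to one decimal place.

σ₀² = 51.1

Posterior precision equals prior precision plus data precision: 1/σ_n² = 1/σ₀² + n/σ².
So 1/σ₀² = 1/8.1407 − 6/58.1 = 0.122840 − 0.103270 = 0.019570.
Hence σ₀² = 1/0.019570 ≈ 51.1.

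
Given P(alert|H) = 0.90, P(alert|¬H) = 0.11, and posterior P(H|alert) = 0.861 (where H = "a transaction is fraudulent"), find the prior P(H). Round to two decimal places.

P(H) = 0.43

Bayes' rule in odds form gives O(H|E) = O(H)·[P(E|H)/P(E|¬H)], hence O(H) = O(H|E)/LR.
Posterior odds = 0.861/(1−0.861) = 6.1942. LR = 0.90/0.11 = 8.1818.
Prior odds = 6.1942/8.1818 = 0.7571, so P(H) = 0.7571/(1+0.7571) ≈ 0.43.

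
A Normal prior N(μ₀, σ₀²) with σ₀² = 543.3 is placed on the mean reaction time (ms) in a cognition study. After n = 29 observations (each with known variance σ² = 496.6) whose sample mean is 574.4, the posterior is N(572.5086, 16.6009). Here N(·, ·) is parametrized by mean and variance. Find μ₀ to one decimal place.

The posterior mean is a precision-weighted average: μ_n = (τ₀μ₀ + τ_data·x̄)/(τ₀+τ_data), with τ₀=1/σ₀² and τ_data=n/σ².
Here τ₀ = 1/543.3 = 0.001841 and τ_data = 29/496.6 = 0.058397, so τ_n = 0.060238.
Rearranging for μ₀: μ₀ = (μ_n·τ_n − τ_data·x̄)/τ₀ = (572.5086·0.060238 − 0.058397·574.4) / 0.001841 = 0.943536/0.001841 ≈ 512.5.

μ₀ = 512.5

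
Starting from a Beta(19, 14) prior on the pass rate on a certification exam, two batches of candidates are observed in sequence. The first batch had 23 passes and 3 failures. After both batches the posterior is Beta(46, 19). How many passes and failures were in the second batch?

Sequential conjugate updates are equivalent to a single update on the pooled data, so total successes = posterior α − prior α and total failures = posterior β − prior β.
Total across both batches: 46−19=27 passes, 19−14=5 failures.
Subtract the first batch: 27−23=4 passes and 5−3=2 failures.

4 passes and 2 failures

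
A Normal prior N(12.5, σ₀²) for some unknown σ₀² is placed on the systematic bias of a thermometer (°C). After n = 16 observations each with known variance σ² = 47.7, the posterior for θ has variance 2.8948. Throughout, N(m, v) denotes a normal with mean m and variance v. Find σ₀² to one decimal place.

For the Normal–Normal model with known σ², precisions add: τ_n = τ₀ + n/σ².
So 1/σ₀² = 1/2.8948 − 16/47.7 = 0.345447 − 0.335430 = 0.010017.
Hence σ₀² = 1/0.010017 ≈ 99.8.

σ₀² = 99.8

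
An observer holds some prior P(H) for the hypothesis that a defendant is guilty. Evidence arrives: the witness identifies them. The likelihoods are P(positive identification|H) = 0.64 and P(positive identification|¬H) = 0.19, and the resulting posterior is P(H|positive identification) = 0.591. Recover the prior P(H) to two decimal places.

Bayes' rule in odds form gives O(H|E) = O(H)·[P(E|H)/P(E|¬H)], hence O(H) = O(H|E)/LR.
Posterior odds = 0.591/(1−0.591) = 1.4450. LR = 0.64/0.19 = 3.3684.
Prior odds = 1.4450/3.3684 = 0.4290, so P(H) = 0.4290/(1+0.4290) ≈ 0.30.

P(H) = 0.30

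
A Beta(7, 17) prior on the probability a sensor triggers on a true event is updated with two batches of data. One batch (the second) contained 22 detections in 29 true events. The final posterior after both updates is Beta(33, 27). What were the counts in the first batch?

Sequential conjugate updates are equivalent to a single update on the pooled data, so total successes = posterior α − prior α and total failures = posterior β − prior β.
Total across both batches: 33−7=26 detections, 27−17=10 misses.
Subtract the second batch: 26−22=4 detections and 10−7=3 misses.

4 detections and 3 misses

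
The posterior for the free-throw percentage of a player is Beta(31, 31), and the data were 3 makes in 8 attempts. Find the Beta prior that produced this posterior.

Beta is conjugate to the binomial likelihood: posterior = Beta(α+s, β+f).
So α = 31 − 3 = 28 and β = 31 − 5 = 26.

Beta(28, 26)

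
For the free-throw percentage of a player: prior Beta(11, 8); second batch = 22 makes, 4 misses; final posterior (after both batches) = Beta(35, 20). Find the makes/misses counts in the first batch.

2 makes and 8 misses

Because Beta–binomial updating is additive in the counts, the combined data contributed (α_post−α_prior, β_post−β_prior) successes and failures.
Total across both batches: 35−11=24 makes, 20−8=12 misses.
Subtract the second batch: 24−22=2 makes and 12−4=8 misses.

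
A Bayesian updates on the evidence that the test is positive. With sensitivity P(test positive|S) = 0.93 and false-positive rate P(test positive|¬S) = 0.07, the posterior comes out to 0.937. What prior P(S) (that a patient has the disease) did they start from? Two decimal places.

P(S) = 0.53

Bayes' rule in odds form gives O(S|E) = O(S)·[P(E|S)/P(E|¬S)], hence O(S) = O(S|E)/LR.
Posterior odds = 0.937/(1−0.937) = 14.8730. LR = 0.93/0.07 = 13.2857.
Prior odds = 14.8730/13.2857 = 1.1195, so P(S) = 1.1195/(1+1.1195) ≈ 0.53.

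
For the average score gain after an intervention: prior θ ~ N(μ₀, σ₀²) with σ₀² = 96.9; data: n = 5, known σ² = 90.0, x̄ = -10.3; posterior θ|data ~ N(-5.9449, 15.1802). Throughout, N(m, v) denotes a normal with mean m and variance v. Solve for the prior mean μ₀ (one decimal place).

μ₀ = 17.5

The posterior mean is a precision-weighted average: μ_n = (τ₀μ₀ + τ_data·x̄)/(τ₀+τ_data), with τ₀=1/σ₀² and τ_data=n/σ².
Here τ₀ = 1/96.9 = 0.010320 and τ_data = 5/90.0 = 0.055556, so τ_n = 0.065876.
Rearranging for μ₀: μ₀ = (μ_n·τ_n − τ_data·x̄)/τ₀ = (-5.9449·0.065876 − 0.055556·-10.3) / 0.010320 = 0.180601/0.010320 ≈ 17.5.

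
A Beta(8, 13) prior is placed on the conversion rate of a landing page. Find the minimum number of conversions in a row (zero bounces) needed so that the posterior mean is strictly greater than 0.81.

After k conversions and 0 bounces the posterior is Beta(8+k, 13), with mean (8+k)/(8+13+k).
Set (8+k)/(21+k) > 0.81 and solve: k > (0.81·21 − 8)/(1 − 0.81) = 47.421.
The smallest integer exceeding 47.421 is 48.

k = 48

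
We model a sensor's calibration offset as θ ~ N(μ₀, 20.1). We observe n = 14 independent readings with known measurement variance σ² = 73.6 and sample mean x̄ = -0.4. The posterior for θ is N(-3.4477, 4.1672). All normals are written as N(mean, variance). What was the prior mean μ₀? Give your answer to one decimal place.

μ₀ = -15.1

With known observation variance, the Normal–Normal posterior has precision τ_n = τ₀ + n/σ² and mean μ_n = (τ₀μ₀ + (n/σ²)x̄)/τ_n.
Here τ₀ = 1/20.1 = 0.049751 and τ_data = 14/73.6 = 0.190217, so τ_n = 0.239968.
Rearranging for μ₀: μ₀ = (μ_n·τ_n − τ_data·x̄)/τ₀ = (-3.4477·0.239968 − 0.190217·-0.4) / 0.049751 = -0.751251/0.049751 ≈ -15.1.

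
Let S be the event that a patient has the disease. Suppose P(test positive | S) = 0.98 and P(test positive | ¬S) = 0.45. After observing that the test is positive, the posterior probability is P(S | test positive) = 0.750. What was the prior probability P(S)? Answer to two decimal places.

P(S) = 0.58

In odds form, posterior odds = prior odds × likelihood ratio, so prior odds = posterior odds ÷ LR.
Posterior odds = 0.750/(1−0.750) = 3.0000. LR = 0.98/0.45 = 2.1778.
Prior odds = 3.0000/2.1778 = 1.3775, so P(S) = 1.3775/(1+1.3775) ≈ 0.58.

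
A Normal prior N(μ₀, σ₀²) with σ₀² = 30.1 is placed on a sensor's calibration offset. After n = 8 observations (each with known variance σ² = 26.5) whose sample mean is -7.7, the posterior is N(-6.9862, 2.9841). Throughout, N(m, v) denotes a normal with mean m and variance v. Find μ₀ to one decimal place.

With known observation variance, the Normal–Normal posterior has precision τ_n = τ₀ + n/σ² and mean μ_n = (τ₀μ₀ + (n/σ²)x̄)/τ_n.
Here τ₀ = 1/30.1 = 0.033223 and τ_data = 8/26.5 = 0.301887, so τ_n = 0.335110.
Rearranging for μ₀: μ₀ = (μ_n·τ_n − τ_data·x̄)/τ₀ = (-6.9862·0.335110 − 0.301887·-7.7) / 0.033223 = -0.016616/0.033223 ≈ -0.5.

μ₀ = -0.5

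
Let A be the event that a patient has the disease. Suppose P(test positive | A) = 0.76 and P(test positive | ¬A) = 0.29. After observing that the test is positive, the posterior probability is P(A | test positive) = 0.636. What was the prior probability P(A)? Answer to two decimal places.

P(A) = 0.40

In odds form, posterior odds = prior odds × likelihood ratio, so prior odds = posterior odds ÷ LR.
Posterior odds = 0.636/(1−0.636) = 1.7473. LR = 0.76/0.29 = 2.6207.
Prior odds = 1.7473/2.6207 = 0.6667, so P(A) = 0.6667/(1+0.6667) ≈ 0.40.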